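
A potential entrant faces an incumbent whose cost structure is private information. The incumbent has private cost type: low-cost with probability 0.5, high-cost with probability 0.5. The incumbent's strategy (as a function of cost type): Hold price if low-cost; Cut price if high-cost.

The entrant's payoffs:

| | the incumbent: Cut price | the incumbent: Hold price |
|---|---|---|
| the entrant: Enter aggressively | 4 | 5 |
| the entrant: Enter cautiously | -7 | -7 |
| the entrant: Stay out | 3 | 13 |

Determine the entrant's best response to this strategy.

Stay out

E[Enter aggressively] = 0.5·(5) + 0.5·(4) = 4.5
E[Enter cautiously] = 0.5·(-7) + 0.5·(-7) = -7
E[Stay out] = 0.5·(13) + 0.5·(3) = 8
Best response: Stay out (8 is the largest).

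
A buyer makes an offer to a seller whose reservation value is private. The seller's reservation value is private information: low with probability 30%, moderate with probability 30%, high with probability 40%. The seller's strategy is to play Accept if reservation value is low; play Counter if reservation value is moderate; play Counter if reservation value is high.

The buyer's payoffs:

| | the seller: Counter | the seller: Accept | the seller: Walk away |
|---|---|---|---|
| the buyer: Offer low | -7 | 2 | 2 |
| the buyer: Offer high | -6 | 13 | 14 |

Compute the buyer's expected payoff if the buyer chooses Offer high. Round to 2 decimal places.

-0.30

E[Offer high] = 0.3·13 + 0.3·(-6) + 0.4·(-6) = 3.9 + (-1.8) + (-2.4) = -0.3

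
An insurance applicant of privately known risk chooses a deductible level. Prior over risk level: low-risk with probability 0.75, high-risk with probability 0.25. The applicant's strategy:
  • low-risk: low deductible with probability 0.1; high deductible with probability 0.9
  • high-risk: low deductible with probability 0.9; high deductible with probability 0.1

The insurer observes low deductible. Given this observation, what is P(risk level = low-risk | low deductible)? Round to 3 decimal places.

0.250

Apply Bayes' rule using the sender's strategy as the likelihood.
P(low deductible) = 0.75·0.1 + 0.25·0.9 = 0.3
P(low-risk | low deductible) = (0.75·0.1) / 0.3 = 0.075 / 0.3 = 0.25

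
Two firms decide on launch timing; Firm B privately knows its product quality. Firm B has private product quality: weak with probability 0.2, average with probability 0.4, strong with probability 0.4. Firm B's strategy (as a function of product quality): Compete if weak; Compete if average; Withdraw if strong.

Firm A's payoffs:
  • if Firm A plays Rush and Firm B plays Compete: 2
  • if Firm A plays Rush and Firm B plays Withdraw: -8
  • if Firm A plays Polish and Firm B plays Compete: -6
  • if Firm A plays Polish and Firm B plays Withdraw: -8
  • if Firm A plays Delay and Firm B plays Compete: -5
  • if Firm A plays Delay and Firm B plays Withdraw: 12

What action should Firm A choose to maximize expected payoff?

E[Rush] = 0.2·(2) + 0.4·(2) + 0.4·(-8) = -2
E[Polish] = 0.2·(-6) + 0.4·(-6) + 0.4·(-8) = -6.8
E[Delay] = 0.2·(-5) + 0.4·(-5) + 0.4·(12) = 1.8
Best response: Delay (1.8 is the largest).

Delay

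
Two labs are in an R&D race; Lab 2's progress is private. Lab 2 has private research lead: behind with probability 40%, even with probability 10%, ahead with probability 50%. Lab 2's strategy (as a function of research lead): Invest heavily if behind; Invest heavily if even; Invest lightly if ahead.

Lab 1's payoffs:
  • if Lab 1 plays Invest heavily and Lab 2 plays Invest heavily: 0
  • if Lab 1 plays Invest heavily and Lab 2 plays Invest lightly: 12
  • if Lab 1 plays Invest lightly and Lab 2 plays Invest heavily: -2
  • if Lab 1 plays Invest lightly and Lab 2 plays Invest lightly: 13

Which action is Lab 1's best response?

Invest heavily

E[Invest heavily] = 0.4·(0) + 0.1·(0) + 0.5·(12) = 6
E[Invest lightly] = 0.4·(-2) + 0.1·(-2) + 0.5·(13) = 5.5
Best response: Invest heavily (6 is the largest).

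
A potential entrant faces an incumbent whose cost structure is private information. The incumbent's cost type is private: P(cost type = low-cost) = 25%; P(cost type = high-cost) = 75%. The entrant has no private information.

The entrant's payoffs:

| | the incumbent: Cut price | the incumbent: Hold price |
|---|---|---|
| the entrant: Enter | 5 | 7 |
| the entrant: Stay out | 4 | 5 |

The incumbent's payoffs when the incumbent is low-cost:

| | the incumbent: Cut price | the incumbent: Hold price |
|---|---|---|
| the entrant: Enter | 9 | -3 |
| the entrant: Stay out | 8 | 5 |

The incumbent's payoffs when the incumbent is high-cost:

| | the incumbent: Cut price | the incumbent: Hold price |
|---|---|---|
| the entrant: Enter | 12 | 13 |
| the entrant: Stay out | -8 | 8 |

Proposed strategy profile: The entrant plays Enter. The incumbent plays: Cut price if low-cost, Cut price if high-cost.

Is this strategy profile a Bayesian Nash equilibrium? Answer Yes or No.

The entrant plays Enter: E[Enter] = 0.25·(5) + 0.75·(5) = 5; E[Stay out] = 4. Best-responding. ✓
The incumbent (cost type low-cost), facing Enter: Cut price gives 9, Hold price gives -3. Proposed Cut price is best. ✓
The incumbent (cost type high-cost), facing Enter: Cut price gives 12, Hold price gives 13. Proposed Cut price is not best — profitable deviation exists. ✗

No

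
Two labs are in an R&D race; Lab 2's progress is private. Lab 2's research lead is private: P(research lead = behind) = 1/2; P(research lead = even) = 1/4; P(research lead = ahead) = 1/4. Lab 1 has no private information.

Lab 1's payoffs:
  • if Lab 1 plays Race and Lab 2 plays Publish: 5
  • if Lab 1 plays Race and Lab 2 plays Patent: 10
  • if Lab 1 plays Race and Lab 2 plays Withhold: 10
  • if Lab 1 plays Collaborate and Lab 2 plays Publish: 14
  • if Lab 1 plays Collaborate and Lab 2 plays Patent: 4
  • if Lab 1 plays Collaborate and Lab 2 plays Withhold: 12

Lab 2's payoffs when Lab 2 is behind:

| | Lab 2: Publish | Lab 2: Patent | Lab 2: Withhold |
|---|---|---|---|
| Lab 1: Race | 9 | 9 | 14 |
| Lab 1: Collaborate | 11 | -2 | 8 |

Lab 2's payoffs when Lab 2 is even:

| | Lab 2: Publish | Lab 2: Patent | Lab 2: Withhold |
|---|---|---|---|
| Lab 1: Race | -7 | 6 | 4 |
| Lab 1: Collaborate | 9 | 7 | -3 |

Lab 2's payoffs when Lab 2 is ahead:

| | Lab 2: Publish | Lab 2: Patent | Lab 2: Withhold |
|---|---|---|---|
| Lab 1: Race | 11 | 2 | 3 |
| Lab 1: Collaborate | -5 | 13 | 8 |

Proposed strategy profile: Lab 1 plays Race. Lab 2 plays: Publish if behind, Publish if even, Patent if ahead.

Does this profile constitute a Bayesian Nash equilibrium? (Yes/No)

No

Lab 1 plays Race: E[Race] = 1/2·(5) + 1/4·(5) + 1/4·(10) = 25/4; E[Collaborate] = 23/2. Not best-responding. ✗
Lab 2 (research lead behind), facing Race: Publish gives 9, Patent gives 9, Withhold gives 14. Proposed Publish is not best — profitable deviation exists. ✗
Lab 2 (research lead even), facing Race: Publish gives -7, Patent gives 6, Withhold gives 4. Proposed Publish is not best — profitable deviation exists. ✗
Lab 2 (research lead ahead), facing Race: Publish gives 11, Patent gives 2, Withhold gives 3. Proposed Patent is not best — profitable deviation exists. ✗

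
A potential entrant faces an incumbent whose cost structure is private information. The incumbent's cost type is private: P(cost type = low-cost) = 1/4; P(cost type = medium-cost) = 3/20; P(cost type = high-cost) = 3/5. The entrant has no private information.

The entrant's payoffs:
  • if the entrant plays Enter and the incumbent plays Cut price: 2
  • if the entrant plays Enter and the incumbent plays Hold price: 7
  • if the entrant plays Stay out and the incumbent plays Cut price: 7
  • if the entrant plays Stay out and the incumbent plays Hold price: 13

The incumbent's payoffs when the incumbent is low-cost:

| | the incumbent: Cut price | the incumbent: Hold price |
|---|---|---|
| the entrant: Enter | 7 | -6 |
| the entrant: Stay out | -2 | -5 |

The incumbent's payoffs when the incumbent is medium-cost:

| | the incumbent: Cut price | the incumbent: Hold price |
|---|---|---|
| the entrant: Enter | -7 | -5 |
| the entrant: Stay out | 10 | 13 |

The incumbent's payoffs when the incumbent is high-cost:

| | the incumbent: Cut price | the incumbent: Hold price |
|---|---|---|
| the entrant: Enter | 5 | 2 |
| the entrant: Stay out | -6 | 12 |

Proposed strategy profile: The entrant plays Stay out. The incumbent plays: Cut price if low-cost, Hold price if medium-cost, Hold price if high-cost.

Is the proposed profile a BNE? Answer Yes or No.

Yes

The entrant plays Stay out: E[Stay out] = 1/4·(7) + 3/20·(13) + 3/5·(13) = 23/2; E[Enter] = 23/4. Best-responding. ✓
The incumbent (cost type low-cost), facing Stay out: Cut price gives -2, Hold price gives -5. Proposed Cut price is best. ✓
The incumbent (cost type medium-cost), facing Stay out: Cut price gives 10, Hold price gives 13. Proposed Hold price is best. ✓
The incumbent (cost type high-cost), facing Stay out: Cut price gives -6, Hold price gives 12. Proposed Hold price is best. ✓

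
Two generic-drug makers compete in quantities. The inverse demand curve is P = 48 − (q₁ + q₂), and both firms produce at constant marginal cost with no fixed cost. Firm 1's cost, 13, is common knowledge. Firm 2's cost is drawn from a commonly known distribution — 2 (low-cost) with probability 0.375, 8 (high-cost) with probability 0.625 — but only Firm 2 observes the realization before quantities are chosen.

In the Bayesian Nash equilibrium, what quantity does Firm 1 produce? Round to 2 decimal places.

Each type of Firm 2 best-responds to q₁; Firm 1 best-responds to the expected q₂ over Firm 2's types.
Firm 2 with cost c maximizes (48 − (q₁+q₂) − c)·q₂, giving q₂(c) = (48 − c − q₁)/2.
E[c₂] = 0.375·2 + 0.625·8 = 5.75
Firm 1's FOC against E[q₂] yields q₁ = (48 − 2·13 + E[c₂])/3 = (48 − 26 + 5.75)/3 = 9.25.

9.25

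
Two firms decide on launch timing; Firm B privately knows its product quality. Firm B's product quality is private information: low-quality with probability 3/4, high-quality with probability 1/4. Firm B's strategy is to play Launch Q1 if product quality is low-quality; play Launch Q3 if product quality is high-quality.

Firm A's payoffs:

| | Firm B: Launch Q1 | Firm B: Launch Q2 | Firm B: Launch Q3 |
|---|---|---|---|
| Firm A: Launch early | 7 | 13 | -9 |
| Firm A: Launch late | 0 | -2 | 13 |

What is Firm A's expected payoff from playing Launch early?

E[Launch early] = 3/4·7 + 1/4·(-9) = 21/4 + (-9/4) = 3

3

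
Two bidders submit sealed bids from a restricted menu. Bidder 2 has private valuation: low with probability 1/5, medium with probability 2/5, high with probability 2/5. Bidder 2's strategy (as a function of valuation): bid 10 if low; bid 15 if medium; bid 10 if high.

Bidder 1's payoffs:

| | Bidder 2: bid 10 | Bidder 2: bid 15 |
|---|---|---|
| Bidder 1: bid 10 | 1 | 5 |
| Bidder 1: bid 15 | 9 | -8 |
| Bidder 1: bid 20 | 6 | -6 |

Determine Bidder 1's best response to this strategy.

Compute Bidder 1's expected payoff for each action, taking the expectation over Bidder 2's type.
E[bid 10] = 1/5·(1) + 2/5·(5) + 2/5·(1) = 13/5
E[bid 15] = 1/5·(9) + 2/5·(-8) + 2/5·(9) = 11/5
E[bid 20] = 1/5·(6) + 2/5·(-6) + 2/5·(6) = 6/5
Best response: bid 10 (13/5 is the largest).

bid 10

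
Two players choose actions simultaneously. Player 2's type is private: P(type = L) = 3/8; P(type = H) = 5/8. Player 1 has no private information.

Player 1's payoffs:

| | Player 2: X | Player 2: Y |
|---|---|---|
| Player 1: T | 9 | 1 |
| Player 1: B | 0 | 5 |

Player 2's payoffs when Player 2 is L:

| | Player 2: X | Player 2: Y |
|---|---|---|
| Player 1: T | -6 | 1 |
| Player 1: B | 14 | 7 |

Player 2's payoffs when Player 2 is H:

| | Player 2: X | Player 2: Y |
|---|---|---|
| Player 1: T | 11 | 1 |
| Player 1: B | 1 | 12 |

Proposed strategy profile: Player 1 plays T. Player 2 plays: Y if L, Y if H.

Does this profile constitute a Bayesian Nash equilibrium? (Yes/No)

No

A profile is a BNE iff every type of every player is best-responding given beliefs about the other side.
Player 1 plays T: E[T] = 3/8·(1) + 5/8·(1) = 1; E[B] = 5. Not best-responding. ✗
Player 2 (type L), facing T: X gives -6, Y gives 1. Proposed Y is best. ✓
Player 2 (type H), facing T: X gives 11, Y gives 1. Proposed Y is not best — profitable deviation exists. ✗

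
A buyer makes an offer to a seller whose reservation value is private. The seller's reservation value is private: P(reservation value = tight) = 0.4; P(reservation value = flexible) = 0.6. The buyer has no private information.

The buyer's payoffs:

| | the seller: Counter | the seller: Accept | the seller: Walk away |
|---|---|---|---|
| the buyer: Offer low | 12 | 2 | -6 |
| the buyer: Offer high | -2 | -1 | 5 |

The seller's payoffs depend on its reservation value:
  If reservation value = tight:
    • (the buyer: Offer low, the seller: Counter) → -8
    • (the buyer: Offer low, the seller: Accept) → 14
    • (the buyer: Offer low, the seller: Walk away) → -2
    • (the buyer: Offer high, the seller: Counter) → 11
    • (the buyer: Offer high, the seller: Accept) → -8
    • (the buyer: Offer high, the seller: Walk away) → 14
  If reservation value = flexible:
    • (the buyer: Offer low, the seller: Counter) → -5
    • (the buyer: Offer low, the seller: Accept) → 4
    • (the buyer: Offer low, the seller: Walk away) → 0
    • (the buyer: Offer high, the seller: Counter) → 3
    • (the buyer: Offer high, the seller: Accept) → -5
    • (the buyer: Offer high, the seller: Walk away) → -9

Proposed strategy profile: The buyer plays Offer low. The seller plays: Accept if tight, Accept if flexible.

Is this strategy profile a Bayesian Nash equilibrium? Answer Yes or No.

The buyer plays Offer low: E[Offer low] = 0.4·(2) + 0.6·(2) = 2; E[Offer high] = -1. Best-responding. ✓
The seller (reservation value tight), facing Offer low: Counter gives -8, Accept gives 14, Walk away gives -2. Proposed Accept is best. ✓
The seller (reservation value flexible), facing Offer low: Counter gives -5, Accept gives 4, Walk away gives 0. Proposed Accept is best. ✓

Yes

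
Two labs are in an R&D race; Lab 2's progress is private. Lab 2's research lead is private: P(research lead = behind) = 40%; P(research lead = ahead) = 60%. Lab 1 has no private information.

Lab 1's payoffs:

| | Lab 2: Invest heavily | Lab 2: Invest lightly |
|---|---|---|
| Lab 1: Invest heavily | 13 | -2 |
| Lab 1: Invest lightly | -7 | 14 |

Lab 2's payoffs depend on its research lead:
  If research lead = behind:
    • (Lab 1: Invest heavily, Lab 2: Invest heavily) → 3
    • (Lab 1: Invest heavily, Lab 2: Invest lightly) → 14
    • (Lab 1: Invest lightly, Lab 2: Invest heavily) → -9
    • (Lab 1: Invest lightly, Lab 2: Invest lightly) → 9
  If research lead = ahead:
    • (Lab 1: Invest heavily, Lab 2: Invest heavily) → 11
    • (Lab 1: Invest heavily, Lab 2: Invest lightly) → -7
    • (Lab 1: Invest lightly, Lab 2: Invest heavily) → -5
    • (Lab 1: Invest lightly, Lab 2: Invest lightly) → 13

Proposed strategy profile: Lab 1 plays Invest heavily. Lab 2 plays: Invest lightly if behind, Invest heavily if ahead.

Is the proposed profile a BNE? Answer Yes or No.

Yes

A profile is a BNE iff every type of every player is best-responding given beliefs about the other side.
Lab 1 plays Invest heavily: E[Invest heavily] = 0.4·(-2) + 0.6·(13) = 7; E[Invest lightly] = 1.4. Best-responding. ✓
Lab 2 (research lead behind), facing Invest heavily: Invest heavily gives 3, Invest lightly gives 14. Proposed Invest lightly is best. ✓
Lab 2 (research lead ahead), facing Invest heavily: Invest heavily gives 11, Invest lightly gives -7. Proposed Invest heavily is best. ✓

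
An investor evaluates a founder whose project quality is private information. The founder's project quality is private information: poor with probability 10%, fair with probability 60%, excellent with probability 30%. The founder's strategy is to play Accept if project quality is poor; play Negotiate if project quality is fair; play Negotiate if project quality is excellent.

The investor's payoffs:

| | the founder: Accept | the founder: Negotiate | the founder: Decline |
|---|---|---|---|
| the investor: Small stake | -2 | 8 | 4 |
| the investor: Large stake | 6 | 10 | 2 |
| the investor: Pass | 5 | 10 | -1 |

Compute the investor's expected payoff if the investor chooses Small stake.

E[Small stake] = 0.1·(-2) + 0.6·8 + 0.3·8 = (-0.2) + 4.8 + 2.4 = 7

7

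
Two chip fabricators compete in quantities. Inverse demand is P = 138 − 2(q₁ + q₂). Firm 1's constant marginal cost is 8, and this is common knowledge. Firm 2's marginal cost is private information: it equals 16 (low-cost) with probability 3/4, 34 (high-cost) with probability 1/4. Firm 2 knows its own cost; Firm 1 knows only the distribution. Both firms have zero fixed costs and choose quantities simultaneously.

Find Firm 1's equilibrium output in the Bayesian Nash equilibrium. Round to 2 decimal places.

Type-c best response for Firm 2: q₂(c) = (138 − c)/4 − q₁/2.
Firm 1 maximizes expected profit; its first-order condition is 138 − 4q₁ − 2E[q₂] − 8 = 0.
Substituting E[q₂] and solving: E[c₂] = 20.5, so q₁ = (138 − 2·8 + 20.5)/6 = 23.75.

23.75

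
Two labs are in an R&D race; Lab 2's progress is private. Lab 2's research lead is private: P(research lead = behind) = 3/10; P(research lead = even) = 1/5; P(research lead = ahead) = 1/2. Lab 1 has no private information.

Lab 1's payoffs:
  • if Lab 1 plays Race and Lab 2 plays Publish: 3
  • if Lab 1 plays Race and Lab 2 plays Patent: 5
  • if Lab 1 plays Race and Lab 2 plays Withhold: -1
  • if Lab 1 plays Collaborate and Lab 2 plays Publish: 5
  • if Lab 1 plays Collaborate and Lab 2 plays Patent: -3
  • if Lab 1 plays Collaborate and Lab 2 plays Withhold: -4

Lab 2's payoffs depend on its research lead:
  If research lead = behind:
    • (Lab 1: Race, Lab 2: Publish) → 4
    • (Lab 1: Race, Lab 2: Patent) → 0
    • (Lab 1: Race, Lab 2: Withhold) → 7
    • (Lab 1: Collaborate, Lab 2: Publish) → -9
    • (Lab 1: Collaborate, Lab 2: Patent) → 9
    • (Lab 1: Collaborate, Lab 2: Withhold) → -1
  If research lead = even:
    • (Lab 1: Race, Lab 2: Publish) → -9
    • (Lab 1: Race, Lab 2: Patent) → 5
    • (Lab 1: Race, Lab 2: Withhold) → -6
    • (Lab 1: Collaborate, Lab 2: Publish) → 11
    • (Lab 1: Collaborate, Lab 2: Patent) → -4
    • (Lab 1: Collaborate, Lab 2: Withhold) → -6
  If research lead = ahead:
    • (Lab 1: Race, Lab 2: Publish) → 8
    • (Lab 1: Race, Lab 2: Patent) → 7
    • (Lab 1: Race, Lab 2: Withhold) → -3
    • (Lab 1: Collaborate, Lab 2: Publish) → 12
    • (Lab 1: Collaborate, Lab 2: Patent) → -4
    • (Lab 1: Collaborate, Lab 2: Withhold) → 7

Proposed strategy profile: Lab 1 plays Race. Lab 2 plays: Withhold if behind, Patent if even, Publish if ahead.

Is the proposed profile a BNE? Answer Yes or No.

A profile is a BNE iff every type of every player is best-responding given beliefs about the other side.
Lab 1 plays Race: E[Race] = 3/10·(-1) + 1/5·(5) + 1/2·(3) = 11/5; E[Collaborate] = 7/10. Best-responding. ✓
Lab 2 (research lead behind), facing Race: Publish gives 4, Patent gives 0, Withhold gives 7. Proposed Withhold is best. ✓
Lab 2 (research lead even), facing Race: Publish gives -9, Patent gives 5, Withhold gives -6. Proposed Patent is best. ✓
Lab 2 (research lead ahead), facing Race: Publish gives 8, Patent gives 7, Withhold gives -3. Proposed Publish is best. ✓

Yes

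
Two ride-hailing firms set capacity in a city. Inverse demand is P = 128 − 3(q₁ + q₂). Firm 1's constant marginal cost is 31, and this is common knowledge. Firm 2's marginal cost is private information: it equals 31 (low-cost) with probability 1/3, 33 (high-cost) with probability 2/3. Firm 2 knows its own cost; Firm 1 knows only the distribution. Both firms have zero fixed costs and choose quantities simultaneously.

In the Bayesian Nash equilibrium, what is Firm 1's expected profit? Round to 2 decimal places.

Type-c best response for Firm 2: q₂(c) = (128 − c)/6 − q₁/2.
Firm 1 maximizes expected profit; its first-order condition is 128 − 6q₁ − 3E[q₂] − 31 = 0.
Substituting E[q₂] and solving: E[c₂] = 32.3333, so q₁ = (128 − 2·31 + 32.3333)/9 = 10.9259.
E[P] = 128 − 3·(q₁ + E[q₂]) = 63.7778; Firm 1's expected profit = (E[P] − 31)·q₁ = (63.7778 − 31)·10.9259 = 358.128.

358.13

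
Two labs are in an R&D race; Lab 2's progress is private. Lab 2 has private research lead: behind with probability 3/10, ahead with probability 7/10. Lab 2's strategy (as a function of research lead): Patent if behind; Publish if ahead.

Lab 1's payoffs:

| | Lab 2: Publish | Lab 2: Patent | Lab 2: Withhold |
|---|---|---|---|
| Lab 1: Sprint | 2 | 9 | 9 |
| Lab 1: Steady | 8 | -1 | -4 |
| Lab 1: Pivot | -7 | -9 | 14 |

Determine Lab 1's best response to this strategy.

Steady

E[Sprint] = 3/10·(9) + 7/10·(2) = 41/10
E[Steady] = 3/10·(-1) + 7/10·(8) = 53/10
E[Pivot] = 3/10·(-9) + 7/10·(-7) = -38/5
Best response: Steady (53/10 is the largest).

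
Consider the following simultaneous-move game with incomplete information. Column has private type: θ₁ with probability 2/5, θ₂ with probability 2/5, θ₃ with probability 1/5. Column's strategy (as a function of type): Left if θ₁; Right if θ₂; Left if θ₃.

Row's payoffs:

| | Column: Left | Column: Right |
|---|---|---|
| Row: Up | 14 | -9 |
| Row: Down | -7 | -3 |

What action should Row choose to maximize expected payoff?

E[Up] = 2/5·(14) + 2/5·(-9) + 1/5·(14) = 24/5
E[Down] = 2/5·(-7) + 2/5·(-3) + 1/5·(-7) = -27/5
Best response: Up (24/5 is the largest).

Up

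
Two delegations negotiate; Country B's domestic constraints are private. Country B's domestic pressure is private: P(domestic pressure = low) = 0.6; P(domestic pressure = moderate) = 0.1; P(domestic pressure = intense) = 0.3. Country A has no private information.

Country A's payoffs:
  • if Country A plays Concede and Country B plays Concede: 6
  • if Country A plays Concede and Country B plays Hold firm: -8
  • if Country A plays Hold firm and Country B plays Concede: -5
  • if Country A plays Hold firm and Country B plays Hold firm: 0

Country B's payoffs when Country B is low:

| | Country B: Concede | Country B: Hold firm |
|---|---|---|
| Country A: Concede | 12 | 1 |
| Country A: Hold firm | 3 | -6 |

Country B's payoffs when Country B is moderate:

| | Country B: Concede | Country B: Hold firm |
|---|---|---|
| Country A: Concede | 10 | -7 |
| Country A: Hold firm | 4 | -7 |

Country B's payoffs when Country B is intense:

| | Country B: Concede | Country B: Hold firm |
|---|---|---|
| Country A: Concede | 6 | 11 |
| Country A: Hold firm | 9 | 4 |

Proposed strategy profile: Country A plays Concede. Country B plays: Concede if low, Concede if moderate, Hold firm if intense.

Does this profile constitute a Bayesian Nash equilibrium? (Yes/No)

A profile is a BNE iff every type of every player is best-responding given beliefs about the other side.
Country A plays Concede: E[Concede] = 0.6·(6) + 0.1·(6) + 0.3·(-8) = 1.8; E[Hold firm] = -3.5. Best-responding. ✓
Country B (domestic pressure low), facing Concede: Concede gives 12, Hold firm gives 1. Proposed Concede is best. ✓
Country B (domestic pressure moderate), facing Concede: Concede gives 10, Hold firm gives -7. Proposed Concede is best. ✓
Country B (domestic pressure intense), facing Concede: Concede gives 6, Hold firm gives 11. Proposed Hold firm is best. ✓

Yes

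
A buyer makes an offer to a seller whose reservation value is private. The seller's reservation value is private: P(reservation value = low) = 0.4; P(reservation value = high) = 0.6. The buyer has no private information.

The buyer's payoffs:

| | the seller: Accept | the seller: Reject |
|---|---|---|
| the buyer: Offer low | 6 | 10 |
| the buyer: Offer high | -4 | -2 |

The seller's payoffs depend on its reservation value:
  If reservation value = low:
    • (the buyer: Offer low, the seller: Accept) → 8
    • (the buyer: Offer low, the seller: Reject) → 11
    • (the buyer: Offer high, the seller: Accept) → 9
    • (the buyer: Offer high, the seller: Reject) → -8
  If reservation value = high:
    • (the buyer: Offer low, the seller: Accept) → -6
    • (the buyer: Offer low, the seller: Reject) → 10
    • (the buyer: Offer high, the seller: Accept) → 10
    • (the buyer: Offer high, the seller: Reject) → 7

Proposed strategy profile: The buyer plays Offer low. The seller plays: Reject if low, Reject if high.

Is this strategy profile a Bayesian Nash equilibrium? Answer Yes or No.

The buyer plays Offer low: E[Offer low] = 0.4·(10) + 0.6·(10) = 10; E[Offer high] = -2. Best-responding. ✓
The seller (reservation value low), facing Offer low: Accept gives 8, Reject gives 11. Proposed Reject is best. ✓
The seller (reservation value high), facing Offer low: Accept gives -6, Reject gives 10. Proposed Reject is best. ✓

Yes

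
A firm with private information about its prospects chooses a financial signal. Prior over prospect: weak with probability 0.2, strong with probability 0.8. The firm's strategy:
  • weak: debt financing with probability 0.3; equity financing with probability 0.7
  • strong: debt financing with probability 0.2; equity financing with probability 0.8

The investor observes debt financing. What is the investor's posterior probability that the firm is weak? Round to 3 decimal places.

Apply Bayes' rule using the sender's strategy as the likelihood.
P(debt financing) = 0.2·0.3 + 0.8·0.2 = 0.22
P(weak | debt financing) = (0.2·0.3) / 0.22 = 0.06 / 0.22 = 0.272727

0.273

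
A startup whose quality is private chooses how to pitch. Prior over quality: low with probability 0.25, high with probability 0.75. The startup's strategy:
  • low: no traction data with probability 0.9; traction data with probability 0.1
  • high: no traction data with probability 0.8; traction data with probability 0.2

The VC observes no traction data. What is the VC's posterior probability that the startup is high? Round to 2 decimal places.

P(no traction data) = 0.25·0.9 + 0.75·0.8 = 0.825
P(high | no traction data) = (0.75·0.8) / 0.825 = 0.6 / 0.825 = 0.727273

0.73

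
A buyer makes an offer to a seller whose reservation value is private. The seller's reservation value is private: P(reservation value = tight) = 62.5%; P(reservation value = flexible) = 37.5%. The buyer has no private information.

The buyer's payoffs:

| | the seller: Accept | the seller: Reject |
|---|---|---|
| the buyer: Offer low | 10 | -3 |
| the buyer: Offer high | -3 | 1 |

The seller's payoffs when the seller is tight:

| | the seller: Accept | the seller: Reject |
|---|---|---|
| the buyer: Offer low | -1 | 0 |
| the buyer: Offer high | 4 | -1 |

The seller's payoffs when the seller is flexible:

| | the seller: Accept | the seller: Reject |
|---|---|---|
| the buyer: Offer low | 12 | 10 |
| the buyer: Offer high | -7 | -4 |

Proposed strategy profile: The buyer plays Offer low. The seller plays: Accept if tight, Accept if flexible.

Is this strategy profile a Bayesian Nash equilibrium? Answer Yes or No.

A profile is a BNE iff every type of every player is best-responding given beliefs about the other side.
The buyer plays Offer low: E[Offer low] = 0.625·(10) + 0.375·(10) = 10; E[Offer high] = -3. Best-responding. ✓
The seller (reservation value tight), facing Offer low: Accept gives -1, Reject gives 0. Proposed Accept is not best — profitable deviation exists. ✗
The seller (reservation value flexible), facing Offer low: Accept gives 12, Reject gives 10. Proposed Accept is best. ✓

No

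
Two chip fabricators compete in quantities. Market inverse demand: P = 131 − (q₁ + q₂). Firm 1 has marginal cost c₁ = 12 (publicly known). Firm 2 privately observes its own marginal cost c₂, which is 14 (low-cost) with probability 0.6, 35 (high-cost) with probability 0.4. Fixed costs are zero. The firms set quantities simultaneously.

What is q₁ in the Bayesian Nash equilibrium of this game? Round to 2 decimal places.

Type-c best response for Firm 2: q₂(c) = (131 − c)/2 − q₁/2.
Firm 1 maximizes expected profit; its first-order condition is 131 − 2q₁ − E[q₂] − 12 = 0.
Substituting E[q₂] and solving: E[c₂] = 22.4, so q₁ = (131 − 2·12 + 22.4)/3 = 43.1333.

43.13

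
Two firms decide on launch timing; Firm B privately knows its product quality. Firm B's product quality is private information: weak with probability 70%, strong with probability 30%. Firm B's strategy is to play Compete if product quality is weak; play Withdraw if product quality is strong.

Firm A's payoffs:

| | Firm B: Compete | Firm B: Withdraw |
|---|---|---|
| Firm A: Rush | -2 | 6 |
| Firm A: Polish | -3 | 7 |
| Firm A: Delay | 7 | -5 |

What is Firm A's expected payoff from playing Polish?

0

Take the expectation over Firm B's product quality, weighting each type's action by its prior probability.
E[Polish] = 0.7·(-3) + 0.3·7 = (-2.1) + 2.1 = 0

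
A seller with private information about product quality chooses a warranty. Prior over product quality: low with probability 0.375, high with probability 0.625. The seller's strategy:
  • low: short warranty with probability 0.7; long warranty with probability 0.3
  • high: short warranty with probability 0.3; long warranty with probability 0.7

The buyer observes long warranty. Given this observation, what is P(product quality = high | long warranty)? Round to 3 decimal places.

P(long warranty) = 0.375·0.3 + 0.625·0.7 = 0.55
P(high | long warranty) = (0.625·0.7) / 0.55 = 0.4375 / 0.55 = 0.795455

0.795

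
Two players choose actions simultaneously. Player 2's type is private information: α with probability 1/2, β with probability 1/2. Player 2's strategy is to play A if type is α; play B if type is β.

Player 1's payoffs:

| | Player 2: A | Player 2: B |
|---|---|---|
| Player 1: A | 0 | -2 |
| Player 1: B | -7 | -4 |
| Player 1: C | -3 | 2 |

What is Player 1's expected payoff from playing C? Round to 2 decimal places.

Take the expectation over Player 2's type, weighting each type's action by its prior probability.
E[C] = 1/2·(-3) + 1/2·2 = (-3/2) + 1 = -1/2

-0.50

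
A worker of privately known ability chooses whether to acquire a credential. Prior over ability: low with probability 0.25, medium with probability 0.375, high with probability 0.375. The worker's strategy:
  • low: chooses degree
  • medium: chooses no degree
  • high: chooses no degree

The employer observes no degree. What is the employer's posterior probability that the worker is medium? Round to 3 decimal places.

P(no degree) = 0.25·0 + 0.375·1 + 0.375·1 = 0.75
P(medium | no degree) = (0.375·1) / 0.75 = 0.375 / 0.75 = 0.5

0.500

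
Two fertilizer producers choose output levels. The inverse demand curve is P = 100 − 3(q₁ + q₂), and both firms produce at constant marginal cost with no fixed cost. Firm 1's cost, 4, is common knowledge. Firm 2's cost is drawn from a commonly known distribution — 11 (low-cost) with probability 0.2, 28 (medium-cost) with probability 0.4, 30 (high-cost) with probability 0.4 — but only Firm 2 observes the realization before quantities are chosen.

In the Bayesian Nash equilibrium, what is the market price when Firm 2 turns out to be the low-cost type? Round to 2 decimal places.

Firm 2 with cost c maximizes (100 − 3(q₁+q₂) − c)·q₂, giving q₂(c) = (100 − c − 3q₁)/6.
E[c₂] = 0.2·11 + 0.4·28 + 0.4·30 = 25.4
Firm 1's FOC against E[q₂] yields q₁ = (100 − 2·4 + E[c₂])/9 = (100 − 8 + 25.4)/9 = 13.0444.
q₂(low-cost) = 8.31111, so P = 100 − 3·(13.0444 + 8.31111) = 35.9333.

35.93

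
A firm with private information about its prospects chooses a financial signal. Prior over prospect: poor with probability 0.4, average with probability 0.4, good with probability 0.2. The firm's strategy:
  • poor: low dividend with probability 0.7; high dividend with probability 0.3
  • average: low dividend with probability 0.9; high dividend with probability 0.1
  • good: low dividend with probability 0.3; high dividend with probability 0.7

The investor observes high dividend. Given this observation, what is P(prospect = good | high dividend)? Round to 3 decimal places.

Apply Bayes' rule using the sender's strategy as the likelihood.
P(high dividend) = 0.4·0.3 + 0.4·0.1 + 0.2·0.7 = 0.3
P(good | high dividend) = (0.2·0.7) / 0.3 = 0.14 / 0.3 = 0.466667

0.467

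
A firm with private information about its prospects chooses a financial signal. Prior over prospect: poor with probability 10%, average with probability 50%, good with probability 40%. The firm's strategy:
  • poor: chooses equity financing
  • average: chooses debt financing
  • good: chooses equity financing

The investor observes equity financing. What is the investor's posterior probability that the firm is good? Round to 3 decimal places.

0.800

P(equity financing) = 0.1·1 + 0.5·0 + 0.4·1 = 0.5
P(good | equity financing) = (0.4·1) / 0.5 = 0.4 / 0.5 = 0.8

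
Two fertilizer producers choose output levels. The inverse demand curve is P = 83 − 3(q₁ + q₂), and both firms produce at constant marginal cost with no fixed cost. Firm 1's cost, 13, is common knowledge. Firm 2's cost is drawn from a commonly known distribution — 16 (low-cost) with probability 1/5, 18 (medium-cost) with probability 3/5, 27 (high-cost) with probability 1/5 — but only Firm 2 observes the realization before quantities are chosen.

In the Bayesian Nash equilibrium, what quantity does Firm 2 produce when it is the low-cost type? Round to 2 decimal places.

6.92

Firm 2 with cost c maximizes (83 − 3(q₁+q₂) − c)·q₂, giving q₂(c) = (83 − c − 3q₁)/6.
E[c₂] = 1/5·16 + 3/5·18 + 1/5·27 = 19.4
Firm 1's FOC against E[q₂] yields q₁ = (83 − 2·13 + E[c₂])/9 = (83 − 26 + 19.4)/9 = 8.48889.
q₂(low-cost) = (83 − 16 − 3·8.48889)/6 = 6.92222.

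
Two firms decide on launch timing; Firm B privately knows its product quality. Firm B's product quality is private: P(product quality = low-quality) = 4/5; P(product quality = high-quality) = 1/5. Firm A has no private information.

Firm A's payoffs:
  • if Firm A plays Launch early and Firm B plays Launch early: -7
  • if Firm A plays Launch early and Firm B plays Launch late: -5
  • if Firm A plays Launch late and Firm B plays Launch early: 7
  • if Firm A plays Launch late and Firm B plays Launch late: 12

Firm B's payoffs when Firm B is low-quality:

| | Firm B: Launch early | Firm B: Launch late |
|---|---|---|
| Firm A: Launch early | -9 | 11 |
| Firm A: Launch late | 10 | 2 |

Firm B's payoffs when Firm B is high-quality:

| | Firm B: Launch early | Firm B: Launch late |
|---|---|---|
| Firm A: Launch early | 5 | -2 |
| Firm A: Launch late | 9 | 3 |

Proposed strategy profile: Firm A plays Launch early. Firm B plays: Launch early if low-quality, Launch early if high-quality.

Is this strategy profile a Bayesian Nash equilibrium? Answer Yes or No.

No

Firm A plays Launch early: E[Launch early] = 4/5·(-7) + 1/5·(-7) = -7; E[Launch late] = 7. Not best-responding. ✗
Firm B (product quality low-quality), facing Launch early: Launch early gives -9, Launch late gives 11. Proposed Launch early is not best — profitable deviation exists. ✗
Firm B (product quality high-quality), facing Launch early: Launch early gives 5, Launch late gives -2. Proposed Launch early is best. ✓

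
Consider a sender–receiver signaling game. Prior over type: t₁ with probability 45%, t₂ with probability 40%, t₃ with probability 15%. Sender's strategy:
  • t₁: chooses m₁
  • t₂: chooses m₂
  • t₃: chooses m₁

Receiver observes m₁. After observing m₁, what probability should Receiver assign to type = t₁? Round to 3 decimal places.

0.750

P(m₁) = 0.45·1 + 0.4·0 + 0.15·1 = 0.6
P(t₁ | m₁) = (0.45·1) / 0.6 = 0.45 / 0.6 = 0.75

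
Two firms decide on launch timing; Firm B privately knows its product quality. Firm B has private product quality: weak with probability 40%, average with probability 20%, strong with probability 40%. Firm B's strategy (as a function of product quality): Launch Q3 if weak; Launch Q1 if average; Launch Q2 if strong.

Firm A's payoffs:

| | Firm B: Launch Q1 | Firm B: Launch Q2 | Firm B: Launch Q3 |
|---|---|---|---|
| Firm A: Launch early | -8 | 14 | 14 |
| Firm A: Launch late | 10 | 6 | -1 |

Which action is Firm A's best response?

E[Launch early] = 0.4·(14) + 0.2·(-8) + 0.4·(14) = 9.6
E[Launch late] = 0.4·(-1) + 0.2·(10) + 0.4·(6) = 4
Best response: Launch early (9.6 is the largest).

Launch early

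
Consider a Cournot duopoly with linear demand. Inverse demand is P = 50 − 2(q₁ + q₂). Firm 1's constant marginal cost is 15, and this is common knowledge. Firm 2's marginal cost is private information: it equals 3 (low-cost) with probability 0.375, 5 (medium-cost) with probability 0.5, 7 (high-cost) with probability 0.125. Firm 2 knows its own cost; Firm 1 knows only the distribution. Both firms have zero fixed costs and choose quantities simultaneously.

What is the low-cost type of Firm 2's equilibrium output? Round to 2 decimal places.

9.71

Type-c best response for Firm 2: q₂(c) = (50 − c)/4 − q₁/2.
Firm 1 maximizes expected profit; its first-order condition is 50 − 4q₁ − 2E[q₂] − 15 = 0.
Substituting E[q₂] and solving: E[c₂] = 4.5, so q₁ = (50 − 2·15 + 4.5)/6 = 4.08333.
q₂(low-cost) = (50 − 3 − 2·4.08333)/4 = 9.70833.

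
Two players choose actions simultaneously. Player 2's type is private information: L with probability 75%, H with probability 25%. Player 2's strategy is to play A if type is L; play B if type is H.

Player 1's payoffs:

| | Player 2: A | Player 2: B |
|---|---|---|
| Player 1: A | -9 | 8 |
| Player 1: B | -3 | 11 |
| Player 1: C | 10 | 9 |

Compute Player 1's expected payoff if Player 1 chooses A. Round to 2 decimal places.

Take the expectation over Player 2's type, weighting each type's action by its prior probability.
E[A] = 0.75·(-9) + 0.25·8 = (-6.75) + 2 = -4.75

-4.75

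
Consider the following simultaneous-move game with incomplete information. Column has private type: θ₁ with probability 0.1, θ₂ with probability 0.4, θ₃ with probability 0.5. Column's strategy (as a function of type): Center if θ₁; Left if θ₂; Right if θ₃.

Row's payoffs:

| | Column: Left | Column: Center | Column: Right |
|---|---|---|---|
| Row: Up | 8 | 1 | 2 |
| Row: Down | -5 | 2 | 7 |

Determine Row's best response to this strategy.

E[Up] = 0.1·(1) + 0.4·(8) + 0.5·(2) = 4.3
E[Down] = 0.1·(2) + 0.4·(-5) + 0.5·(7) = 1.7
Best response: Up (4.3 is the largest).

Up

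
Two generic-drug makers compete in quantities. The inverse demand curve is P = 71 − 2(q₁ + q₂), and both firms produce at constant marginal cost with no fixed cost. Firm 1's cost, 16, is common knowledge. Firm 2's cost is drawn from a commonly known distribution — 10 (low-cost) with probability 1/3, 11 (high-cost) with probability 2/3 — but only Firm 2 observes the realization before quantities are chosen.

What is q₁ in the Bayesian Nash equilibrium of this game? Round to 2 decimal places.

Type-c best response for Firm 2: q₂(c) = (71 − c)/4 − q₁/2.
Firm 1 maximizes expected profit; its first-order condition is 71 − 4q₁ − 2E[q₂] − 16 = 0.
Substituting E[q₂] and solving: E[c₂] = 10.6667, so q₁ = (71 − 2·16 + 10.6667)/6 = 8.27778.

8.28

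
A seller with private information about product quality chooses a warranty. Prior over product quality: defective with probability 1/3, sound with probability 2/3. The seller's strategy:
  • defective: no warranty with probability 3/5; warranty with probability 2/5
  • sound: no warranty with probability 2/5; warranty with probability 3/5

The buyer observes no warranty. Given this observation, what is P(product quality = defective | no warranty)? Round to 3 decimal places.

Apply Bayes' rule using the sender's strategy as the likelihood.
P(no warranty) = (1/3)·(3/5) + (2/3)·(2/5) = 7/15
P(defective | no warranty) = ((1/3)·(3/5)) / (7/15) = (1/5) / (7/15) = 3/7

0.429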